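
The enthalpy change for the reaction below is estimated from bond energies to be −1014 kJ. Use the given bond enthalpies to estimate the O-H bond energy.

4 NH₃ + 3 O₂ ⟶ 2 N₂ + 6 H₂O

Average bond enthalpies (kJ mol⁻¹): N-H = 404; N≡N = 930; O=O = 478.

Let D be the O-H bond energy.
Σ(broken) = 12×404 + 3×478 = 6282
Σ(formed) = 2×930 + 12×D = 1860 + 12D
ΔH = Σ(broken) − Σ(formed) = (6282) − (1860 + 12D) = +4422 − 12D
Setting this equal to −1014 kJ gives 12D = 5436, so D = 453 kJ/mol.

D(O-H) ≈ 453 kJ/mol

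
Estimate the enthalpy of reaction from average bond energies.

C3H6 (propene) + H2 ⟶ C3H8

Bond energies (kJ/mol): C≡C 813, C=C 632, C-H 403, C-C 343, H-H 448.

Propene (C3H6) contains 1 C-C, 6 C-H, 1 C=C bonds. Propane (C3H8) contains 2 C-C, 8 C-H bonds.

ΔH ≈ −69 kJ

Bonds broken (reactants):
  C-C: 1 × 343 = 343
  C-H: 6 × 403 = 2418
  C=C: 1 × 632 = 632
  H-H: 1 × 448 = 448
  Σ(broken) = 3841 kJ
Bonds formed (products):
  C-C: 2 × 343 = 686
  C-H: 8 × 403 = 3224
  Σ(formed) = 3910 kJ
ΔH = Σ(broken) − Σ(formed) = 3841 − 3910 = −69 kJ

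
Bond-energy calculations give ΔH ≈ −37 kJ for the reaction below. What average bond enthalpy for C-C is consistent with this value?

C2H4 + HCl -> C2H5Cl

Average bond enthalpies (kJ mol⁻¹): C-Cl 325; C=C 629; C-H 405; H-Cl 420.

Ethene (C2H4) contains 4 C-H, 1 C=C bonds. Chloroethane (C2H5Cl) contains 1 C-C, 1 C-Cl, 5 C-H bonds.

Let D be the C-C bond energy.
Σ(broken) = 4×405 + 1×629 + 1×420 = 2669
Σ(formed) = 1×D + 1×325 + 5×405 = 2350 + D
ΔH = Σ(broken) − Σ(formed) = (2669) − (2350 + D) = +319 − D
Setting this equal to −37 kJ gives D = 356 kJ/mol.

D(C-C) ≈ 356 kJ/mol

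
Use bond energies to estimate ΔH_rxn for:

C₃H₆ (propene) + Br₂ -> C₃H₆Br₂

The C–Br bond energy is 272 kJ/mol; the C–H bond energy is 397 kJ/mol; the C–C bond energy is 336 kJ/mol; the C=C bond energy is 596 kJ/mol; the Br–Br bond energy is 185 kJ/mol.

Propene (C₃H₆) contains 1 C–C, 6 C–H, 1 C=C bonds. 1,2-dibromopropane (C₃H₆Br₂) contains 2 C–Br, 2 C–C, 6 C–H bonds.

ΔH ≈ −99 kJ

Bonds broken (reactants):
  Br–Br: 1 × 185 = 185
  C–C: 1 × 336 = 336
  C–H: 6 × 397 = 2382
  C=C: 1 × 596 = 596
  Σ(broken) = 3499 kJ
Bonds formed (products):
  C–Br: 2 × 272 = 544
  C–C: 2 × 336 = 672
  C–H: 6 × 397 = 2382
  Σ(formed) = 3598 kJ
ΔH = Σ(broken) − Σ(formed) = 3499 − 3598 = −99 kJ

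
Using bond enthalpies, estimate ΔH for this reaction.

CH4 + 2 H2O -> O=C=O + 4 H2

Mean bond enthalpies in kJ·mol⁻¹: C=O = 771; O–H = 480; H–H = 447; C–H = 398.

ΔH ≈ +182 kJ

Bonds broken (reactants):
  C–H: 4 × 398 = 1592
  O–H: 4 × 480 = 1920
  Σ(broken) = 3512 kJ
Bonds formed (products):
  C=O: 2 × 771 = 1542
  H–H: 4 × 447 = 1788
  Σ(formed) = 3330 kJ
ΔH = Σ(broken) − Σ(formed) = 3512 − 3330 = +182 kJ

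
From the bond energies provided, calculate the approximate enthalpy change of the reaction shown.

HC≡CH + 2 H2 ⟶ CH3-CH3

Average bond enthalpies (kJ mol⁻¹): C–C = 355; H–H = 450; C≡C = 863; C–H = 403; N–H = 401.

ΔH ≈ −204 kJ

Bonds broken (reactants):
  C≡C: 1 × 863 = 863
  C–H: 2 × 403 = 806
  H–H: 2 × 450 = 900
  Σ(broken) = 2569 kJ
Bonds formed (products):
  C–C: 1 × 355 = 355
  C–H: 6 × 403 = 2418
  Σ(formed) = 2773 kJ
ΔH = Σ(broken) − Σ(formed) = 2569 − 2773 = −204 kJ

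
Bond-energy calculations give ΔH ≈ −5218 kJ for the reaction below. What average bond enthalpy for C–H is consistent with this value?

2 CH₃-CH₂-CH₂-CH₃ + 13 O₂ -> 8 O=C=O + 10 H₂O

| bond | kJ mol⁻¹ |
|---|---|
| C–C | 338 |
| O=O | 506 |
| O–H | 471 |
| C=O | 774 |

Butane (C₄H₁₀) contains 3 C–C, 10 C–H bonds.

D(C–H) ≈ 399 kJ/mol

Let D be the C–H bond energy.
Σ(broken) = 6×338 + 20×D + 13×506 = 8606 + 20D
Σ(formed) = 16×774 + 20×471 = 21804
ΔH = Σ(broken) − Σ(formed) = (8606 + 20D) − (21804) = −13198 + 20D
Setting this equal to −5218 kJ gives 20D = 7980, so D = 399 kJ/mol.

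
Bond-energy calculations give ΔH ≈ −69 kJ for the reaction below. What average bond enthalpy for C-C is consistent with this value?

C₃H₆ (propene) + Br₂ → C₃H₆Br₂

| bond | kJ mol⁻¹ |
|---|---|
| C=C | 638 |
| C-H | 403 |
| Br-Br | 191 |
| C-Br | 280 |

Let D be the C-C bond energy.
Σ(broken) = 1×191 + 1×D + 6×403 + 1×638 = 3247 + D
Σ(formed) = 2×280 + 2×D + 6×403 = 2978 + 2D
ΔH = Σ(broken) − Σ(formed) = (3247 + D) − (2978 + 2D) = +269 − D
Setting this equal to −69 kJ gives D = 338 kJ/mol.

D(C-C) ≈ 338 kJ/mol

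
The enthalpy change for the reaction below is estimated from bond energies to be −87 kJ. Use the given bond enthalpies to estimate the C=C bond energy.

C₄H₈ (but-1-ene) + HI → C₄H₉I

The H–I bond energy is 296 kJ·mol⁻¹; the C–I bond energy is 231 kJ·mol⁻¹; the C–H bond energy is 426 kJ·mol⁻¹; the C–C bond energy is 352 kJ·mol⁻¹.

Let D be the C=C bond energy.
Σ(broken) = 2×352 + 8×426 + 1×D + 1×296 = 4408 + D
Σ(formed) = 3×352 + 9×426 + 1×231 = 5121
ΔH = Σ(broken) − Σ(formed) = (4408 + D) − (5121) = −713 + D
Setting this equal to −87 kJ gives D = 626 kJ/mol.

D(C=C) ≈ 626 kJ/mol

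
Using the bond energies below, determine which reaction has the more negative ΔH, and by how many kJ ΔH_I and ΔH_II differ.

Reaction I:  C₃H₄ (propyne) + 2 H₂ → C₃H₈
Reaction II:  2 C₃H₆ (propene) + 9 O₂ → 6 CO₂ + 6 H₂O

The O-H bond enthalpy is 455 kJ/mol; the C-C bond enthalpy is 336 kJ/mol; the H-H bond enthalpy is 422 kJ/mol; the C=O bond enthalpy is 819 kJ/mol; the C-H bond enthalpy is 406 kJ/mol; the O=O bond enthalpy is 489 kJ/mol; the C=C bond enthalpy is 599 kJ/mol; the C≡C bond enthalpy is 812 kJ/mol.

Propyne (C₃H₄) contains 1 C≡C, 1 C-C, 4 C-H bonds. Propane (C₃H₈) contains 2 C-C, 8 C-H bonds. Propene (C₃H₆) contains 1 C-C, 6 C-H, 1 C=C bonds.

Reaction I:
  Bonds broken (reactants):
    C≡C: 1 × 812 = 812
    C-C: 1 × 336 = 336
    C-H: 4 × 406 = 1624
    H-H: 2 × 422 = 844
    Σ(broken) = 3616 kJ
  Bonds formed (products):
    C-C: 2 × 336 = 672
    C-H: 8 × 406 = 3248
    Σ(formed) = 3920 kJ
  ΔH_I = 3616 − 3920 = −304 kJ
Reaction II:
  Bonds broken (reactants):
    C-C: 2 × 336 = 672
    C-H: 12 × 406 = 4872
    C=C: 2 × 599 = 1198
    O=O: 9 × 489 = 4401
    Σ(broken) = 11143 kJ
  Bonds formed (products):
    C=O: 12 × 819 = 9828
    O-H: 12 × 455 = 5460
    Σ(formed) = 15288 kJ
  ΔH_II = 11143 − 15288 = −4145 kJ
ΔH_I − ΔH_II = +3841 kJ, so reaction II has the more negative ΔH; |ΔH_I − ΔH_II| = 3841 kJ.

Reaction II, by 3841 kJ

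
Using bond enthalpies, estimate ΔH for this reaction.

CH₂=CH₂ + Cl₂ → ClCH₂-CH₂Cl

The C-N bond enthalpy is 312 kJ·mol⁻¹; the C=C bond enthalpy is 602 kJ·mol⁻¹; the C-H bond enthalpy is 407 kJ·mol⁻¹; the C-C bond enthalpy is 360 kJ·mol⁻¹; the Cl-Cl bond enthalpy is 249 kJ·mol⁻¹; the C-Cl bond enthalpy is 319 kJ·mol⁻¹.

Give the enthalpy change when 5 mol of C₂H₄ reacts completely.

Bonds broken (reactants):
  C-H: 4 × 407 = 1628
  C=C: 1 × 602 = 602
  Cl-Cl: 1 × 249 = 249
  Σ(broken) = 2479 kJ
Bonds formed (products):
  C-C: 1 × 360 = 360
  C-Cl: 2 × 319 = 638
  C-H: 4 × 407 = 1628
  Σ(formed) = 2626 kJ
ΔH = Σ(broken) − Σ(formed) = 2479 − 2626 = −147 kJ
For 5× the reaction as written: 5 × (−147) = −735 kJ

ΔH = −735 kJ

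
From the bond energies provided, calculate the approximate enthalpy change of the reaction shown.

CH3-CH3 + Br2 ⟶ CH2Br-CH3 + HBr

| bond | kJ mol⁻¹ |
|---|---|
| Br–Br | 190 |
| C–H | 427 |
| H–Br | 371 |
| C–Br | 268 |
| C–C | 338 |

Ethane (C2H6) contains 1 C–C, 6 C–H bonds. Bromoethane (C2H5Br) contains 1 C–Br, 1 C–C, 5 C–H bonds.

Bonds broken (reactants):
  Br–Br: 1 × 190 = 190
  C–C: 1 × 338 = 338
  C–H: 6 × 427 = 2562
  Σ(broken) = 3090 kJ
Bonds formed (products):
  C–Br: 1 × 268 = 268
  C–C: 1 × 338 = 338
  C–H: 5 × 427 = 2135
  H–Br: 1 × 371 = 371
  Σ(formed) = 3112 kJ
ΔH = Σ(broken) − Σ(formed) = 3090 − 3112 = −22 kJ

ΔH ≈ −22 kJ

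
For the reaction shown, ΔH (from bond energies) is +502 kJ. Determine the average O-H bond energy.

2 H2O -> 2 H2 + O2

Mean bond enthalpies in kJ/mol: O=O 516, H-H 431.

D(O-H) ≈ 470 kJ/mol

Let D be the O-H bond energy.
Σ(broken) = 4×D = 4D
Σ(formed) = 2×431 + 1×516 = 1378
ΔH = Σ(broken) − Σ(formed) = (4D) − (1378) = −1378 + 4D
Setting this equal to +502 kJ gives 4D = 1880, so D = 470 kJ/mol.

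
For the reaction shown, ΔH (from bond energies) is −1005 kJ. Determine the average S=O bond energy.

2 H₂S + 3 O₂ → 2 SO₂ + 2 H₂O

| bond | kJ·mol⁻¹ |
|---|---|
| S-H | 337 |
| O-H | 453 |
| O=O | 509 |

D(S=O) ≈ 517 kJ/mol

Let D be the S=O bond energy.
Σ(broken) = 3×509 + 4×337 = 2875
Σ(formed) = 4×453 + 4×D = 1812 + 4D
ΔH = Σ(broken) − Σ(formed) = (2875) − (1812 + 4D) = +1063 − 4D
Setting this equal to −1005 kJ gives 4D = 2068, so D = 517 kJ/mol.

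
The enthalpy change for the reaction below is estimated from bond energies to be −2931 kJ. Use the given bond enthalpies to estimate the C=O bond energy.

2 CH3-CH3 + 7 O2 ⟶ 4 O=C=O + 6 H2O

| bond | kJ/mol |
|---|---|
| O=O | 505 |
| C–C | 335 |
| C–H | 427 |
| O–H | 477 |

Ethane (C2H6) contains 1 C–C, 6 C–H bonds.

D(C=O) ≈ 817 kJ/mol

Let D be the C=O bond energy.
Σ(broken) = 2×335 + 12×427 + 7×505 = 9329
Σ(formed) = 8×D + 12×477 = 5724 + 8D
ΔH = Σ(broken) − Σ(formed) = (9329) − (5724 + 8D) = +3605 − 8D
Setting this equal to −2931 kJ gives 8D = 6536, so D = 817 kJ/mol.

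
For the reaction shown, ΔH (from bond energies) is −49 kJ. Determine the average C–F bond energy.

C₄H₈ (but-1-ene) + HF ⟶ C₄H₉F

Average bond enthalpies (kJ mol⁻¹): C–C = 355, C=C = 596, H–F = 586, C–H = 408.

Let D be the C–F bond energy.
Σ(broken) = 2×355 + 8×408 + 1×596 + 1×586 = 5156
Σ(formed) = 3×355 + 1×D + 9×408 = 4737 + D
ΔH = Σ(broken) − Σ(formed) = (5156) − (4737 + D) = +419 − D
Setting this equal to −49 kJ gives D = 468 kJ/mol.

D(C–F) ≈ 468 kJ/mol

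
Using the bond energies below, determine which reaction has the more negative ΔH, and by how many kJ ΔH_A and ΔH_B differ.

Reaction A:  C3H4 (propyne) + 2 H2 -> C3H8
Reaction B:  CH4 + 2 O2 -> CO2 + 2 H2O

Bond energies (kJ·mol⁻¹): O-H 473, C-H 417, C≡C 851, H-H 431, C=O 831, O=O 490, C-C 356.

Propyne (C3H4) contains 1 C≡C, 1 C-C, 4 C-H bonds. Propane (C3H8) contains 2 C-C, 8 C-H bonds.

Reaction B, by 595 kJ

Reaction A:
  Bonds broken (reactants):
    C≡C: 1 × 851 = 851
    C-C: 1 × 356 = 356
    C-H: 4 × 417 = 1668
    H-H: 2 × 431 = 862
    Σ(broken) = 3737 kJ
  Bonds formed (products):
    C-C: 2 × 356 = 712
    C-H: 8 × 417 = 3336
    Σ(formed) = 4048 kJ
  ΔH_A = 3737 − 4048 = −311 kJ
Reaction B:
  Bonds broken (reactants):
    C-H: 4 × 417 = 1668
    O=O: 2 × 490 = 980
    Σ(broken) = 2648 kJ
  Bonds formed (products):
    C=O: 2 × 831 = 1662
    O-H: 4 × 473 = 1892
    Σ(formed) = 3554 kJ
  ΔH_B = 2648 − 3554 = −906 kJ
ΔH_A − ΔH_B = +595 kJ, so reaction B has the more negative ΔH; |ΔH_A − ΔH_B| = 595 kJ.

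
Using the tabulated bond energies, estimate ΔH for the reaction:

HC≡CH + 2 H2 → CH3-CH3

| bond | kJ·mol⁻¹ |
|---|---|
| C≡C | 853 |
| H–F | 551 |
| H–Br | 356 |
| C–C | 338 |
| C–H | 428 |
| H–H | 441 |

ΔH ≈ −315 kJ

Bonds broken (reactants):
  C≡C: 1 × 853 = 853
  C–H: 2 × 428 = 856
  H–H: 2 × 441 = 882
  Σ(broken) = 2591 kJ
Bonds formed (products):
  C–C: 1 × 338 = 338
  C–H: 6 × 428 = 2568
  Σ(formed) = 2906 kJ
ΔH = Σ(broken) − Σ(formed) = 2591 − 2906 = −315 kJ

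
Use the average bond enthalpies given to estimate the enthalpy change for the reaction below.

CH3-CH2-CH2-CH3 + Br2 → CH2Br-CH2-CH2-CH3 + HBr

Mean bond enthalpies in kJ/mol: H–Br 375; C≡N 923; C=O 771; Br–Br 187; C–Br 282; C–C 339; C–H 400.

Bonds broken (reactants):
  Br–Br: 1 × 187 = 187
  C–C: 3 × 339 = 1017
  C–H: 10 × 400 = 4000
  Σ(broken) = 5204 kJ
Bonds formed (products):
  C–Br: 1 × 282 = 282
  C–C: 3 × 339 = 1017
  C–H: 9 × 400 = 3600
  H–Br: 1 × 375 = 375
  Σ(formed) = 5274 kJ
ΔH = Σ(broken) − Σ(formed) = 5204 − 5274 = −70 kJ

ΔH ≈ −70 kJ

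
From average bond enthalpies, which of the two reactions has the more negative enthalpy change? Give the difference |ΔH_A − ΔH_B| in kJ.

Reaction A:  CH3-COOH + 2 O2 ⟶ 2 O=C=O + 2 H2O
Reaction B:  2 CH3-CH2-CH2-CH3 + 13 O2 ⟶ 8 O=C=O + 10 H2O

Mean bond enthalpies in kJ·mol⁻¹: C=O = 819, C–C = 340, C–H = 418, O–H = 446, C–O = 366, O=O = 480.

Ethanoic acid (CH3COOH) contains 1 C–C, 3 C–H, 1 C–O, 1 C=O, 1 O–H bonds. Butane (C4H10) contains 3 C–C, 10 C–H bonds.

Reaction A:
  Bonds broken (reactants):
    C–C: 1 × 340 = 340
    C–H: 3 × 418 = 1254
    C–O: 1 × 366 = 366
    C=O: 1 × 819 = 819
    O–H: 1 × 446 = 446
    O=O: 2 × 480 = 960
    Σ(broken) = 4185 kJ
  Bonds formed (products):
    C=O: 4 × 819 = 3276
    O–H: 4 × 446 = 1784
    Σ(formed) = 5060 kJ
  ΔH_A = 4185 − 5060 = −875 kJ
Reaction B:
  Bonds broken (reactants):
    C–C: 6 × 340 = 2040
    C–H: 20 × 418 = 8360
    O=O: 13 × 480 = 6240
    Σ(broken) = 16640 kJ
  Bonds formed (products):
    C=O: 16 × 819 = 13104
    O–H: 20 × 446 = 8920
    Σ(formed) = 22024 kJ
  ΔH_B = 16640 − 22024 = −5384 kJ
ΔH_A − ΔH_B = +4509 kJ, so reaction B has the more negative ΔH; |ΔH_A − ΔH_B| = 4509 kJ.

Reaction B, by 4509 kJ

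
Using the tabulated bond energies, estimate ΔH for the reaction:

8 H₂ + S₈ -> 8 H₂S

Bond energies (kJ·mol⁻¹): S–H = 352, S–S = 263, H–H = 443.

ΔH ≈ +16 kJ

Bonds broken (reactants):
  H–H: 8 × 443 = 3544
  S–S: 8 × 263 = 2104
  Σ(broken) = 5648 kJ
Bonds formed (products):
  S–H: 16 × 352 = 5632
  Σ(formed) = 5632 kJ
ΔH = Σ(broken) − Σ(formed) = 5648 − 5632 = +16 kJ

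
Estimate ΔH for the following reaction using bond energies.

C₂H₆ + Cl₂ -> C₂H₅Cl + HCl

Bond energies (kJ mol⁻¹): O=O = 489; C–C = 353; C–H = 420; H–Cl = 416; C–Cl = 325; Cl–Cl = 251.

Bonds broken (reactants):
  C–C: 1 × 353 = 353
  C–H: 6 × 420 = 2520
  Cl–Cl: 1 × 251 = 251
  Σ(broken) = 3124 kJ
Bonds formed (products):
  C–C: 1 × 353 = 353
  C–Cl: 1 × 325 = 325
  C–H: 5 × 420 = 2100
  H–Cl: 1 × 416 = 416
  Σ(formed) = 3194 kJ
ΔH = Σ(broken) − Σ(formed) = 3124 − 3194 = −70 kJ

ΔH ≈ −70 kJ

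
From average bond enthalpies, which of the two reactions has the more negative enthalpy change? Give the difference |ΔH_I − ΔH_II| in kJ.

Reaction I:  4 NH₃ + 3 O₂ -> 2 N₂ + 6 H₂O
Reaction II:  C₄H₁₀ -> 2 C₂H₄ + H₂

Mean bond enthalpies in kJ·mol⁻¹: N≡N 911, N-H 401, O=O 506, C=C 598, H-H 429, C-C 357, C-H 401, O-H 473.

Reaction I, by 1416 kJ

Reaction I:
  Bonds broken (reactants):
    N-H: 12 × 401 = 4812
    O=O: 3 × 506 = 1518
    Σ(broken) = 6330 kJ
  Bonds formed (products):
    N≡N: 2 × 911 = 1822
    O-H: 12 × 473 = 5676
    Σ(formed) = 7498 kJ
  ΔH_I = 6330 − 7498 = −1168 kJ
Reaction II:
  Bonds broken (reactants):
    C-C: 3 × 357 = 1071
    C-H: 10 × 401 = 4010
    Σ(broken) = 5081 kJ
  Bonds formed (products):
    C-H: 8 × 401 = 3208
    C=C: 2 × 598 = 1196
    H-H: 1 × 429 = 429
    Σ(formed) = 4833 kJ
  ΔH_II = 5081 − 4833 = +248 kJ
ΔH_I − ΔH_II = −1416 kJ, so reaction I has the more negative ΔH; |ΔH_I − ΔH_II| = 1416 kJ.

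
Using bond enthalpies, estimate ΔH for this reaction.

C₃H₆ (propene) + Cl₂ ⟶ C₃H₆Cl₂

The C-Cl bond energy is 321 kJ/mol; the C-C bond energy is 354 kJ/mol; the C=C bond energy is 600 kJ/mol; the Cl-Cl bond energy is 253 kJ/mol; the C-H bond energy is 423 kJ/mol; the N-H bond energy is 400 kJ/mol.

ΔH ≈ −143 kJ

Bonds broken (reactants):
  C-C: 1 × 354 = 354
  C-H: 6 × 423 = 2538
  C=C: 1 × 600 = 600
  Cl-Cl: 1 × 253 = 253
  Σ(broken) = 3745 kJ
Bonds formed (products):
  C-C: 2 × 354 = 708
  C-Cl: 2 × 321 = 642
  C-H: 6 × 423 = 2538
  Σ(formed) = 3888 kJ
ΔH = Σ(broken) − Σ(formed) = 3745 − 3888 = −143 kJ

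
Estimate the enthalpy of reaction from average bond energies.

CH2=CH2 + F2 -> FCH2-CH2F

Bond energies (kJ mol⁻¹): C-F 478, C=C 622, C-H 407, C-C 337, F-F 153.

ΔH ≈ −518 kJ

Bonds broken (reactants):
  C-H: 4 × 407 = 1628
  C=C: 1 × 622 = 622
  F-F: 1 × 153 = 153
  Σ(broken) = 2403 kJ
Bonds formed (products):
  C-C: 1 × 337 = 337
  C-F: 2 × 478 = 956
  C-H: 4 × 407 = 1628
  Σ(formed) = 2921 kJ
ΔH = Σ(broken) − Σ(formed) = 2403 − 2921 = −518 kJ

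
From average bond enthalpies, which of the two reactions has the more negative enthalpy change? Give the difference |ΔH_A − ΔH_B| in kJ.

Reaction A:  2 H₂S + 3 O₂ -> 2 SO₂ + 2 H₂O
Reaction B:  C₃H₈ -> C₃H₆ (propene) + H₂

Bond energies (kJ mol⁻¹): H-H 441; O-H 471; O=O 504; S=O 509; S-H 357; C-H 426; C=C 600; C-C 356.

Reaction A:
  Bonds broken (reactants):
    O=O: 3 × 504 = 1512
    S-H: 4 × 357 = 1428
    Σ(broken) = 2940 kJ
  Bonds formed (products):
    O-H: 4 × 471 = 1884
    S=O: 4 × 509 = 2036
    Σ(formed) = 3920 kJ
  ΔH_A = 2940 − 3920 = −980 kJ
Reaction B:
  Bonds broken (reactants):
    C-C: 2 × 356 = 712
    C-H: 8 × 426 = 3408
    Σ(broken) = 4120 kJ
  Bonds formed (products):
    C-C: 1 × 356 = 356
    C-H: 6 × 426 = 2556
    C=C: 1 × 600 = 600
    H-H: 1 × 441 = 441
    Σ(formed) = 3953 kJ
  ΔH_B = 4120 − 3953 = +167 kJ
ΔH_A − ΔH_B = −1147 kJ, so reaction A has the more negative ΔH; |ΔH_A − ΔH_B| = 1147 kJ.

Reaction A, by 1147 kJ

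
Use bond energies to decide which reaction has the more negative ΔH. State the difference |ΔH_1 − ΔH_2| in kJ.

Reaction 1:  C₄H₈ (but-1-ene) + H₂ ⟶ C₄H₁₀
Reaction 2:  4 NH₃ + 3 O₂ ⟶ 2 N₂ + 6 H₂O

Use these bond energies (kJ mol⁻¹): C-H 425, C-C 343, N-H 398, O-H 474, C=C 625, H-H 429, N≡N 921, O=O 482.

Reaction 2, by 1169 kJ

Reaction 1:
  Bonds broken (reactants):
    C-C: 2 × 343 = 686
    C-H: 8 × 425 = 3400
    C=C: 1 × 625 = 625
    H-H: 1 × 429 = 429
    Σ(broken) = 5140 kJ
  Bonds formed (products):
    C-C: 3 × 343 = 1029
    C-H: 10 × 425 = 4250
    Σ(formed) = 5279 kJ
  ΔH_1 = 5140 − 5279 = −139 kJ
Reaction 2:
  Bonds broken (reactants):
    N-H: 12 × 398 = 4776
    O=O: 3 × 482 = 1446
    Σ(broken) = 6222 kJ
  Bonds formed (products):
    N≡N: 2 × 921 = 1842
    O-H: 12 × 474 = 5688
    Σ(formed) = 7530 kJ
  ΔH_2 = 6222 − 7530 = −1308 kJ
ΔH_1 − ΔH_2 = +1169 kJ, so reaction 2 has the more negative ΔH; |ΔH_1 − ΔH_2| = 1169 kJ.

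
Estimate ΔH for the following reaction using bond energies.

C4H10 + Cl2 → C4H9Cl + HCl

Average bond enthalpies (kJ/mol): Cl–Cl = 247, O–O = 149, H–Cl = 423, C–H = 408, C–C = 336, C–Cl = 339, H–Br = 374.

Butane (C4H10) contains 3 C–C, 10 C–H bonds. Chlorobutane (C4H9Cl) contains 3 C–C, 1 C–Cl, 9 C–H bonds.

ΔH ≈ −107 kJ

Bonds broken (reactants):
  C–C: 3 × 336 = 1008
  C–H: 10 × 408 = 4080
  Cl–Cl: 1 × 247 = 247
  Σ(broken) = 5335 kJ
Bonds formed (products):
  C–C: 3 × 336 = 1008
  C–Cl: 1 × 339 = 339
  C–H: 9 × 408 = 3672
  H–Cl: 1 × 423 = 423
  Σ(formed) = 5442 kJ
ΔH = Σ(broken) − Σ(formed) = 5335 − 5442 = −107 kJ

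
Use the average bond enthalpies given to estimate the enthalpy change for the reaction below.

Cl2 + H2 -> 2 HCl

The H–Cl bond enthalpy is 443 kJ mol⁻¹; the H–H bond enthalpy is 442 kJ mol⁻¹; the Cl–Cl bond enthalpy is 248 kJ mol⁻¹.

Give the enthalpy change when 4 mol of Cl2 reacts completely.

Bonds broken (reactants):
  Cl–Cl: 1 × 248 = 248
  H–H: 1 × 442 = 442
  Σ(broken) = 690 kJ
Bonds formed (products):
  H–Cl: 2 × 443 = 886
  Σ(formed) = 886 kJ
ΔH = Σ(broken) − Σ(formed) = 690 − 886 = −196 kJ
For 4× the reaction as written: 4 × (−196) = −784 kJ

ΔH = −784 kJ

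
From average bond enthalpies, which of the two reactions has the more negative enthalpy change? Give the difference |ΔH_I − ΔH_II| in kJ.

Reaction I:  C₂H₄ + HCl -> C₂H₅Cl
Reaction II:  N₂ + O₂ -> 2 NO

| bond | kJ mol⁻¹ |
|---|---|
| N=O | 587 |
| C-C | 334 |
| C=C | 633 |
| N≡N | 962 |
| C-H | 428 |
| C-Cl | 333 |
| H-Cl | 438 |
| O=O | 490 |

Reaction I, by 302 kJ

Reaction I:
  Bonds broken (reactants):
    C-H: 4 × 428 = 1712
    C=C: 1 × 633 = 633
    H-Cl: 1 × 438 = 438
    Σ(broken) = 2783 kJ
  Bonds formed (products):
    C-C: 1 × 334 = 334
    C-Cl: 1 × 333 = 333
    C-H: 5 × 428 = 2140
    Σ(formed) = 2807 kJ
  ΔH_I = 2783 − 2807 = −24 kJ
Reaction II:
  Bonds broken (reactants):
    N≡N: 1 × 962 = 962
    O=O: 1 × 490 = 490
    Σ(broken) = 1452 kJ
  Bonds formed (products):
    N=O: 2 × 587 = 1174
    Σ(formed) = 1174 kJ
  ΔH_II = 1452 − 1174 = +278 kJ
ΔH_I − ΔH_II = −302 kJ, so reaction I has the more negative ΔH; |ΔH_I − ΔH_II| = 302 kJ.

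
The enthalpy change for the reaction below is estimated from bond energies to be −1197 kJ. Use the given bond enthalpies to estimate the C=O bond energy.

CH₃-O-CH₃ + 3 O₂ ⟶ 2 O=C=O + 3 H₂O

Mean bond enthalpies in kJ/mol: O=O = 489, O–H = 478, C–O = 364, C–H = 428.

Let D be the C=O bond energy.
Σ(broken) = 6×428 + 2×364 + 3×489 = 4763
Σ(formed) = 4×D + 6×478 = 2868 + 4D
ΔH = Σ(broken) − Σ(formed) = (4763) − (2868 + 4D) = +1895 − 4D
Setting this equal to −1197 kJ gives 4D = 3092, so D = 773 kJ/mol.

D(C=O) ≈ 773 kJ/mol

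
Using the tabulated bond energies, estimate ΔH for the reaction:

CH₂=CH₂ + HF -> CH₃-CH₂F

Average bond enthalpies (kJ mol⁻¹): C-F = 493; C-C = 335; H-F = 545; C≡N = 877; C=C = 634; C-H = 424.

Bonds broken (reactants):
  C-H: 4 × 424 = 1696
  C=C: 1 × 634 = 634
  H-F: 1 × 545 = 545
  Σ(broken) = 2875 kJ
Bonds formed (products):
  C-C: 1 × 335 = 335
  C-F: 1 × 493 = 493
  C-H: 5 × 424 = 2120
  Σ(formed) = 2948 kJ
ΔH = Σ(broken) − Σ(formed) = 2875 − 2948 = −73 kJ

ΔH ≈ −73 kJ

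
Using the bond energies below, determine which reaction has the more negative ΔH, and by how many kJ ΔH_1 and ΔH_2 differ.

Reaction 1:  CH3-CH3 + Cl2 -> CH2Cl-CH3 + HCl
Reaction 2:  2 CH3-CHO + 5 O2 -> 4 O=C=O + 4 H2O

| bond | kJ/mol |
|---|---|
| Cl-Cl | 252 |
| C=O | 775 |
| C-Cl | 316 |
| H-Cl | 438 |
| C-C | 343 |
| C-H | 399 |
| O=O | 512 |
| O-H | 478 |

Reaction 2, by 1933 kJ

Reaction 1:
  Bonds broken (reactants):
    C-C: 1 × 343 = 343
    C-H: 6 × 399 = 2394
    Cl-Cl: 1 × 252 = 252
    Σ(broken) = 2989 kJ
  Bonds formed (products):
    C-C: 1 × 343 = 343
    C-Cl: 1 × 316 = 316
    C-H: 5 × 399 = 1995
    H-Cl: 1 × 438 = 438
    Σ(formed) = 3092 kJ
  ΔH_1 = 2989 − 3092 = −103 kJ
Reaction 2:
  Bonds broken (reactants):
    C-C: 2 × 343 = 686
    C-H: 8 × 399 = 3192
    C=O: 2 × 775 = 1550
    O=O: 5 × 512 = 2560
    Σ(broken) = 7988 kJ
  Bonds formed (products):
    C=O: 8 × 775 = 6200
    O-H: 8 × 478 = 3824
    Σ(formed) = 10024 kJ
  ΔH_2 = 7988 − 10024 = −2036 kJ
ΔH_1 − ΔH_2 = +1933 kJ, so reaction 2 has the more negative ΔH; |ΔH_1 − ΔH_2| = 1933 kJ.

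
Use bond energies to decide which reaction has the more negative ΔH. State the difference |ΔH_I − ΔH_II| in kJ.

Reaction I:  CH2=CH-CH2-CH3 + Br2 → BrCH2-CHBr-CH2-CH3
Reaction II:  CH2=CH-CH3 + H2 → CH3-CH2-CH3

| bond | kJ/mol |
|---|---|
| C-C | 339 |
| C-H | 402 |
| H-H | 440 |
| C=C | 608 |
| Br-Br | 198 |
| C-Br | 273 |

Reaction II, by 16 kJ

Reaction I:
  Bonds broken (reactants):
    Br-Br: 1 × 198 = 198
    C-C: 2 × 339 = 678
    C-H: 8 × 402 = 3216
    C=C: 1 × 608 = 608
    Σ(broken) = 4700 kJ
  Bonds formed (products):
    C-Br: 2 × 273 = 546
    C-C: 3 × 339 = 1017
    C-H: 8 × 402 = 3216
    Σ(formed) = 4779 kJ
  ΔH_I = 4700 − 4779 = −79 kJ
Reaction II:
  Bonds broken (reactants):
    C-C: 1 × 339 = 339
    C-H: 6 × 402 = 2412
    C=C: 1 × 608 = 608
    H-H: 1 × 440 = 440
    Σ(broken) = 3799 kJ
  Bonds formed (products):
    C-C: 2 × 339 = 678
    C-H: 8 × 402 = 3216
    Σ(formed) = 3894 kJ
  ΔH_II = 3799 − 3894 = −95 kJ
ΔH_I − ΔH_II = +16 kJ, so reaction II has the more negative ΔH; |ΔH_I − ΔH_II| = 16 kJ.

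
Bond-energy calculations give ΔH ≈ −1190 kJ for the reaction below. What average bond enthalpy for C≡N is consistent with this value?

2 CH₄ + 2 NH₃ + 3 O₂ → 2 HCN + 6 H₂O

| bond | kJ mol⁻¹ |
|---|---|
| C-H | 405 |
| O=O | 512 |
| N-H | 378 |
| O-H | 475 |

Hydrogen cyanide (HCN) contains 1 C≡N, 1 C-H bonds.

Let D be the C≡N bond energy.
Σ(broken) = 8×405 + 6×378 + 3×512 = 7044
Σ(formed) = 2×D + 2×405 + 12×475 = 6510 + 2D
ΔH = Σ(broken) − Σ(formed) = (7044) − (6510 + 2D) = +534 − 2D
Setting this equal to −1190 kJ gives 2D = 1724, so D = 862 kJ/mol.

D(C≡N) ≈ 862 kJ/mol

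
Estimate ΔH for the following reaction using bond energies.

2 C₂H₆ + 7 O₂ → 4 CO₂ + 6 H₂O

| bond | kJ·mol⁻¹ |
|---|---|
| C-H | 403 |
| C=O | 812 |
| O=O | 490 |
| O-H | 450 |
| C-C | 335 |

ΔH ≈ −2960 kJ

Bonds broken (reactants):
  C-C: 2 × 335 = 670
  C-H: 12 × 403 = 4836
  O=O: 7 × 490 = 3430
  Σ(broken) = 8936 kJ
Bonds formed (products):
  C=O: 8 × 812 = 6496
  O-H: 12 × 450 = 5400
  Σ(formed) = 11896 kJ
ΔH = Σ(broken) − Σ(formed) = 8936 − 11896 = −2960 kJ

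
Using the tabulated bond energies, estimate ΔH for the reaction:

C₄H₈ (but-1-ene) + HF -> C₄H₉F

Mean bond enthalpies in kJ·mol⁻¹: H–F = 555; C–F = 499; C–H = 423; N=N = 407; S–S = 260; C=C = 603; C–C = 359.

ΔH ≈ −123 kJ

Bonds broken (reactants):
  C–C: 2 × 359 = 718
  C–H: 8 × 423 = 3384
  C=C: 1 × 603 = 603
  H–F: 1 × 555 = 555
  Σ(broken) = 5260 kJ
Bonds formed (products):
  C–C: 3 × 359 = 1077
  C–F: 1 × 499 = 499
  C–H: 9 × 423 = 3807
  Σ(formed) = 5383 kJ
ΔH = Σ(broken) − Σ(formed) = 5260 − 5383 = −123 kJ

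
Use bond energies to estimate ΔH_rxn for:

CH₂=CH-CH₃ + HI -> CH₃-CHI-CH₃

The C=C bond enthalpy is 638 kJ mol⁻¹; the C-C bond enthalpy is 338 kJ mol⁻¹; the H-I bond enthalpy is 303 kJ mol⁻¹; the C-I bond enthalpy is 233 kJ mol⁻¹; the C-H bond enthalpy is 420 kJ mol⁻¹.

ΔH ≈ −50 kJ

Bonds broken (reactants):
  C-C: 1 × 338 = 338
  C-H: 6 × 420 = 2520
  C=C: 1 × 638 = 638
  H-I: 1 × 303 = 303
  Σ(broken) = 3799 kJ
Bonds formed (products):
  C-C: 2 × 338 = 676
  C-H: 7 × 420 = 2940
  C-I: 1 × 233 = 233
  Σ(formed) = 3849 kJ
ΔH = Σ(broken) − Σ(formed) = 3799 − 3849 = −50 kJ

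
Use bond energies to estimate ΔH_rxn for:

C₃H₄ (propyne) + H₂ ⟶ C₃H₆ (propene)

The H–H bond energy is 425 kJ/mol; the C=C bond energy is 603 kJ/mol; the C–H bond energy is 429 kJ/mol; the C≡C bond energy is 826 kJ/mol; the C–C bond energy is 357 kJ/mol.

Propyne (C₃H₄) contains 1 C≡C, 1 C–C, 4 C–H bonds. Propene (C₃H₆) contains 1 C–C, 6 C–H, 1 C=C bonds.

Bonds broken (reactants):
  C≡C: 1 × 826 = 826
  C–C: 1 × 357 = 357
  C–H: 4 × 429 = 1716
  H–H: 1 × 425 = 425
  Σ(broken) = 3324 kJ
Bonds formed (products):
  C–C: 1 × 357 = 357
  C–H: 6 × 429 = 2574
  C=C: 1 × 603 = 603
  Σ(formed) = 3534 kJ
ΔH = Σ(broken) − Σ(formed) = 3324 − 3534 = −210 kJ

ΔH ≈ −210 kJ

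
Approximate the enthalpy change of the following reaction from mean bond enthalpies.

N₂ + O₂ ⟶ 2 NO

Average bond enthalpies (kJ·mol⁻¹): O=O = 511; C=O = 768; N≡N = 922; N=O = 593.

Bonds broken (reactants):
  N≡N: 1 × 922 = 922
  O=O: 1 × 511 = 511
  Σ(broken) = 1433 kJ
Bonds formed (products):
  N=O: 2 × 593 = 1186
  Σ(formed) = 1186 kJ
ΔH = Σ(broken) − Σ(formed) = 1433 − 1186 = +247 kJ

ΔH ≈ +247 kJ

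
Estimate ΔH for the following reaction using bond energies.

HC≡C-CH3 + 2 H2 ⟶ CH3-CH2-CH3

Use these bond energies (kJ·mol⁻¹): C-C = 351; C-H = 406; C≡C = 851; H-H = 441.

Bonds broken (reactants):
  C≡C: 1 × 851 = 851
  C-C: 1 × 351 = 351
  C-H: 4 × 406 = 1624
  H-H: 2 × 441 = 882
  Σ(broken) = 3708 kJ
Bonds formed (products):
  C-C: 2 × 351 = 702
  C-H: 8 × 406 = 3248
  Σ(formed) = 3950 kJ
ΔH = Σ(broken) − Σ(formed) = 3708 − 3950 = −242 kJ

ΔH ≈ −242 kJ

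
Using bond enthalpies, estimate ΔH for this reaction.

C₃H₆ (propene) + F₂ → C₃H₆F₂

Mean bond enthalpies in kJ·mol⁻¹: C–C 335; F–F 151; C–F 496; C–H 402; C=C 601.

Bonds broken (reactants):
  C–C: 1 × 335 = 335
  C–H: 6 × 402 = 2412
  C=C: 1 × 601 = 601
  F–F: 1 × 151 = 151
  Σ(broken) = 3499 kJ
Bonds formed (products):
  C–C: 2 × 335 = 670
  C–F: 2 × 496 = 992
  C–H: 6 × 402 = 2412
  Σ(formed) = 4074 kJ
ΔH = Σ(broken) − Σ(formed) = 3499 − 4074 = −575 kJ

ΔH ≈ −575 kJ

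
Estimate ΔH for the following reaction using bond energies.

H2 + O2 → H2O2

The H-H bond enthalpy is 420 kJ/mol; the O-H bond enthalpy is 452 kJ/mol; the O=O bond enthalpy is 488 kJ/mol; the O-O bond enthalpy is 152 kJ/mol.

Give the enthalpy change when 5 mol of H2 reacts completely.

Bonds broken (reactants):
  H-H: 1 × 420 = 420
  O=O: 1 × 488 = 488
  Σ(broken) = 908 kJ
Bonds formed (products):
  O-H: 2 × 452 = 904
  O-O: 1 × 152 = 152
  Σ(formed) = 1056 kJ
ΔH = Σ(broken) − Σ(formed) = 908 − 1056 = −148 kJ
For 5× the reaction as written: 5 × (−148) = −740 kJ

ΔH = −740 kJ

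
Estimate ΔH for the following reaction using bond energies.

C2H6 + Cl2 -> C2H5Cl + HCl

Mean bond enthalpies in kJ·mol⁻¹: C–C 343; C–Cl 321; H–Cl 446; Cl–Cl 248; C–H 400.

ΔH ≈ −119 kJ

Bonds broken (reactants):
  C–C: 1 × 343 = 343
  C–H: 6 × 400 = 2400
  Cl–Cl: 1 × 248 = 248
  Σ(broken) = 2991 kJ
Bonds formed (products):
  C–C: 1 × 343 = 343
  C–Cl: 1 × 321 = 321
  C–H: 5 × 400 = 2000
  H–Cl: 1 × 446 = 446
  Σ(formed) = 3110 kJ
ΔH = Σ(broken) − Σ(formed) = 2991 − 3110 = −119 kJ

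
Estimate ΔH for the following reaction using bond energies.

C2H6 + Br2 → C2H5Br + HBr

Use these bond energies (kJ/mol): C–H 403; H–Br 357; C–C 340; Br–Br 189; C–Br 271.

Bonds broken (reactants):
  Br–Br: 1 × 189 = 189
  C–C: 1 × 340 = 340
  C–H: 6 × 403 = 2418
  Σ(broken) = 2947 kJ
Bonds formed (products):
  C–Br: 1 × 271 = 271
  C–C: 1 × 340 = 340
  C–H: 5 × 403 = 2015
  H–Br: 1 × 357 = 357
  Σ(formed) = 2983 kJ
ΔH = Σ(broken) − Σ(formed) = 2947 − 2983 = −36 kJ

ΔH ≈ −36 kJ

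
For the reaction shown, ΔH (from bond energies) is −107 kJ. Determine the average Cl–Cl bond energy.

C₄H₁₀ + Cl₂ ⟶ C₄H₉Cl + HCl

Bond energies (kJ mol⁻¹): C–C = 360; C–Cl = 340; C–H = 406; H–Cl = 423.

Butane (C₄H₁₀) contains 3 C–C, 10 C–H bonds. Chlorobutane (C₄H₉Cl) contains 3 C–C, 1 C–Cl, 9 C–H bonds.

D(Cl–Cl) ≈ 250 kJ/mol

Let D be the Cl–Cl bond energy.
Σ(broken) = 3×360 + 10×406 + 1×D = 5140 + D
Σ(formed) = 3×360 + 1×340 + 9×406 + 1×423 = 5497
ΔH = Σ(broken) − Σ(formed) = (5140 + D) − (5497) = −357 + D
Setting this equal to −107 kJ gives D = 250 kJ/mol.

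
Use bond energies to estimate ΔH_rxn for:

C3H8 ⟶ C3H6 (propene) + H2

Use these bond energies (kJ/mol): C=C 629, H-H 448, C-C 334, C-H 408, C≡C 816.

Bonds broken (reactants):
  C-C: 2 × 334 = 668
  C-H: 8 × 408 = 3264
  Σ(broken) = 3932 kJ
Bonds formed (products):
  C-C: 1 × 334 = 334
  C-H: 6 × 408 = 2448
  C=C: 1 × 629 = 629
  H-H: 1 × 448 = 448
  Σ(formed) = 3859 kJ
ΔH = Σ(broken) − Σ(formed) = 3932 − 3859 = +73 kJ

ΔH ≈ +73 kJ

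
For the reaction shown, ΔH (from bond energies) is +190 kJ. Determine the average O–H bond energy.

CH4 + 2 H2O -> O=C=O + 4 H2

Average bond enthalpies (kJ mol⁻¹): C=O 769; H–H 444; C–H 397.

D(O–H) ≈ 479 kJ/mol

Let D be the O–H bond energy.
Σ(broken) = 4×397 + 4×D = 1588 + 4D
Σ(formed) = 2×769 + 4×444 = 3314
ΔH = Σ(broken) − Σ(formed) = (1588 + 4D) − (3314) = −1726 + 4D
Setting this equal to +190 kJ gives 4D = 1916, so D = 479 kJ/mol.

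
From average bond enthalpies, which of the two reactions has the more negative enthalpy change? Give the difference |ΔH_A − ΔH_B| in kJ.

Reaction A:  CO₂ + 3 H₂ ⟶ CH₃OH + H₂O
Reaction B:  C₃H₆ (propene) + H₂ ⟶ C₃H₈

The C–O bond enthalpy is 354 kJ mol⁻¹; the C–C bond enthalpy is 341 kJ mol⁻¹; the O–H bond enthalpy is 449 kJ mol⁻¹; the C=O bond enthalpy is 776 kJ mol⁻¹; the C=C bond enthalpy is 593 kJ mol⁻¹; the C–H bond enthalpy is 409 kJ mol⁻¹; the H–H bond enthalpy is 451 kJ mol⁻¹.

Reaction A:
  Bonds broken (reactants):
    C=O: 2 × 776 = 1552
    H–H: 3 × 451 = 1353
    Σ(broken) = 2905 kJ
  Bonds formed (products):
    C–H: 3 × 409 = 1227
    C–O: 1 × 354 = 354
    O–H: 3 × 449 = 1347
    Σ(formed) = 2928 kJ
  ΔH_A = 2905 − 2928 = −23 kJ
Reaction B:
  Bonds broken (reactants):
    C–C: 1 × 341 = 341
    C–H: 6 × 409 = 2454
    C=C: 1 × 593 = 593
    H–H: 1 × 451 = 451
    Σ(broken) = 3839 kJ
  Bonds formed (products):
    C–C: 2 × 341 = 682
    C–H: 8 × 409 = 3272
    Σ(formed) = 3954 kJ
  ΔH_B = 3839 − 3954 = −115 kJ
ΔH_A − ΔH_B = +92 kJ, so reaction B has the more negative ΔH; |ΔH_A − ΔH_B| = 92 kJ.

Reaction B, by 92 kJ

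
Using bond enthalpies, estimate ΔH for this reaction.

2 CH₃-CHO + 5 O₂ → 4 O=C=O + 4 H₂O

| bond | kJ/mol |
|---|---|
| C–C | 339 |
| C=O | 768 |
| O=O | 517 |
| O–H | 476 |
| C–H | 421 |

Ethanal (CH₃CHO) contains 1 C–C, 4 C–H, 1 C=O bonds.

ΔH ≈ −1785 kJ

Bonds broken (reactants):
  C–C: 2 × 339 = 678
  C–H: 8 × 421 = 3368
  C=O: 2 × 768 = 1536
  O=O: 5 × 517 = 2585
  Σ(broken) = 8167 kJ
Bonds formed (products):
  C=O: 8 × 768 = 6144
  O–H: 8 × 476 = 3808
  Σ(formed) = 9952 kJ
ΔH = Σ(broken) − Σ(formed) = 8167 − 9952 = −1785 kJ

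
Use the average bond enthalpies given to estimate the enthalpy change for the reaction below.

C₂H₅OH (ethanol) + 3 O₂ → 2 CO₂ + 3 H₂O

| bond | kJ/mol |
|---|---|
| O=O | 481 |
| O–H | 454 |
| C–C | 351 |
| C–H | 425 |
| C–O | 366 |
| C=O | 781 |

Bonds broken (reactants):
  C–C: 1 × 351 = 351
  C–H: 5 × 425 = 2125
  C–O: 1 × 366 = 366
  O–H: 1 × 454 = 454
  O=O: 3 × 481 = 1443
  Σ(broken) = 4739 kJ
Bonds formed (products):
  C=O: 4 × 781 = 3124
  O–H: 6 × 454 = 2724
  Σ(formed) = 5848 kJ
ΔH = Σ(broken) − Σ(formed) = 4739 − 5848 = −1109 kJ

ΔH ≈ −1109 kJ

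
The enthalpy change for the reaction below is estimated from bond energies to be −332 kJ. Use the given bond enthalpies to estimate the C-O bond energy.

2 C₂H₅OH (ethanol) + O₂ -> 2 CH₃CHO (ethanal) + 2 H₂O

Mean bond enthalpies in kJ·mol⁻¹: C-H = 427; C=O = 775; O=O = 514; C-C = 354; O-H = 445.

D(C-O) ≈ 370 kJ/mol

Let D be the C-O bond energy.
Σ(broken) = 2×354 + 10×427 + 2×D + 2×445 + 1×514 = 6382 + 2D
Σ(formed) = 2×354 + 8×427 + 2×775 + 4×445 = 7454
ΔH = Σ(broken) − Σ(formed) = (6382 + 2D) − (7454) = −1072 + 2D
Setting this equal to −332 kJ gives 2D = 740, so D = 370 kJ/mol.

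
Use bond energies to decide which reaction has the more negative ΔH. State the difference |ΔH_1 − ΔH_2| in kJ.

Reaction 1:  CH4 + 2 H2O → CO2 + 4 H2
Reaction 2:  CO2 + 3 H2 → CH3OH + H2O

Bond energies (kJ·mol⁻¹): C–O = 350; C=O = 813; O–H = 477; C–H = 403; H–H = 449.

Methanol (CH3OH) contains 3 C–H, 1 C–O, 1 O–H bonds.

Reaction 2, by 115 kJ

Reaction 1:
  Bonds broken (reactants):
    C–H: 4 × 403 = 1612
    O–H: 4 × 477 = 1908
    Σ(broken) = 3520 kJ
  Bonds formed (products):
    C=O: 2 × 813 = 1626
    H–H: 4 × 449 = 1796
    Σ(formed) = 3422 kJ
  ΔH_1 = 3520 − 3422 = +98 kJ
Reaction 2:
  Bonds broken (reactants):
    C=O: 2 × 813 = 1626
    H–H: 3 × 449 = 1347
    Σ(broken) = 2973 kJ
  Bonds formed (products):
    C–H: 3 × 403 = 1209
    C–O: 1 × 350 = 350
    O–H: 3 × 477 = 1431
    Σ(formed) = 2990 kJ
  ΔH_2 = 2973 − 2990 = −17 kJ
ΔH_1 − ΔH_2 = +115 kJ, so reaction 2 has the more negative ΔH; |ΔH_1 − ΔH_2| = 115 kJ.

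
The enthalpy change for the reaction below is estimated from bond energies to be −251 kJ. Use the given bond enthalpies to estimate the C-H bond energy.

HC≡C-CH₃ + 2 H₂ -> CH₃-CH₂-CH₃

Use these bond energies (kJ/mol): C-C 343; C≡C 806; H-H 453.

D(C-H) ≈ 405 kJ/mol

Let D be the C-H bond energy.
Σ(broken) = 1×806 + 1×343 + 4×D + 2×453 = 2055 + 4D
Σ(formed) = 2×343 + 8×D = 686 + 8D
ΔH = Σ(broken) − Σ(formed) = (2055 + 4D) − (686 + 8D) = +1369 − 4D
Setting this equal to −251 kJ gives 4D = 1620, so D = 405 kJ/mol.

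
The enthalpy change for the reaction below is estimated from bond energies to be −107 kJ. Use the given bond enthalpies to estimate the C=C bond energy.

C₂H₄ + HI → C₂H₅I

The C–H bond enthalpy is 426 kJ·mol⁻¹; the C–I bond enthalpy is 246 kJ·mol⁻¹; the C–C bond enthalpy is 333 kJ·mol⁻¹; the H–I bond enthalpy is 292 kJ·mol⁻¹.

Let D be the C=C bond energy.
Σ(broken) = 4×426 + 1×D + 1×292 = 1996 + D
Σ(formed) = 1×333 + 5×426 + 1×246 = 2709
ΔH = Σ(broken) − Σ(formed) = (1996 + D) − (2709) = −713 + D
Setting this equal to −107 kJ gives D = 606 kJ/mol.

D(C=C) ≈ 606 kJ/mol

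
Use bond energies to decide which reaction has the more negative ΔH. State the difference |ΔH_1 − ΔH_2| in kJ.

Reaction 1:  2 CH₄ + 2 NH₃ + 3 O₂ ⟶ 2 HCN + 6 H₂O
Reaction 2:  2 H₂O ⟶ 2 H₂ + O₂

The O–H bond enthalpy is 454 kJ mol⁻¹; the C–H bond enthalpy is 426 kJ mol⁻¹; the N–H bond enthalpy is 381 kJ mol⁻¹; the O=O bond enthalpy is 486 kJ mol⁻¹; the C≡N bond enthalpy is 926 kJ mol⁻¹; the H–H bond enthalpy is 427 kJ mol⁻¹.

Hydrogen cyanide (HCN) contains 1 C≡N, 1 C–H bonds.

Reaction 1, by 1476 kJ

Reaction 1:
  Bonds broken (reactants):
    C–H: 8 × 426 = 3408
    N–H: 6 × 381 = 2286
    O=O: 3 × 486 = 1458
    Σ(broken) = 7152 kJ
  Bonds formed (products):
    C≡N: 2 × 926 = 1852
    C–H: 2 × 426 = 852
    O–H: 12 × 454 = 5448
    Σ(formed) = 8152 kJ
  ΔH_1 = 7152 − 8152 = −1000 kJ
Reaction 2:
  Bonds broken (reactants):
    O–H: 4 × 454 = 1816
    Σ(broken) = 1816 kJ
  Bonds formed (products):
    H–H: 2 × 427 = 854
    O=O: 1 × 486 = 486
    Σ(formed) = 1340 kJ
  ΔH_2 = 1816 − 1340 = +476 kJ
ΔH_1 − ΔH_2 = −1476 kJ, so reaction 1 has the more negative ΔH; |ΔH_1 − ΔH_2| = 1476 kJ.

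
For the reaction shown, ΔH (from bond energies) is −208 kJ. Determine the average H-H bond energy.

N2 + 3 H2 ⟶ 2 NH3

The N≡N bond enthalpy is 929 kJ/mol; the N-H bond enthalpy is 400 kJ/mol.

D(H-H) ≈ 421 kJ/mol

Let D be the H-H bond energy.
Σ(broken) = 3×D + 1×929 = 929 + 3D
Σ(formed) = 6×400 = 2400
ΔH = Σ(broken) − Σ(formed) = (929 + 3D) − (2400) = −1471 + 3D
Setting this equal to −208 kJ gives 3D = 1263, so D = 421 kJ/mol.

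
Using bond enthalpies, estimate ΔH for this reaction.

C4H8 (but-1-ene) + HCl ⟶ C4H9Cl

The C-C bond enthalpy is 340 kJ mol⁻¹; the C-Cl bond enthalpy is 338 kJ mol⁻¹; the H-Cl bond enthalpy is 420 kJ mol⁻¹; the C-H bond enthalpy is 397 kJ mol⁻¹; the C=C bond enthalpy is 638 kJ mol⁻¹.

Bonds broken (reactants):
  C-C: 2 × 340 = 680
  C-H: 8 × 397 = 3176
  C=C: 1 × 638 = 638
  H-Cl: 1 × 420 = 420
  Σ(broken) = 4914 kJ
Bonds formed (products):
  C-C: 3 × 340 = 1020
  C-Cl: 1 × 338 = 338
  C-H: 9 × 397 = 3573
  Σ(formed) = 4931 kJ
ΔH = Σ(broken) − Σ(formed) = 4914 − 4931 = −17 kJ

ΔH ≈ −17 kJ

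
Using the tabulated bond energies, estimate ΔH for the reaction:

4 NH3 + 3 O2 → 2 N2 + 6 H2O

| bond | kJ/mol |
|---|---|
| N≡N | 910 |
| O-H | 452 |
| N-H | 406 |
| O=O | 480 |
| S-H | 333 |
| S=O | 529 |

ΔH ≈ −932 kJ

Bonds broken (reactants):
  N-H: 12 × 406 = 4872
  O=O: 3 × 480 = 1440
  Σ(broken) = 6312 kJ
Bonds formed (products):
  N≡N: 2 × 910 = 1820
  O-H: 12 × 452 = 5424
  Σ(formed) = 7244 kJ
ΔH = Σ(broken) − Σ(formed) = 6312 − 7244 = −932 kJ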